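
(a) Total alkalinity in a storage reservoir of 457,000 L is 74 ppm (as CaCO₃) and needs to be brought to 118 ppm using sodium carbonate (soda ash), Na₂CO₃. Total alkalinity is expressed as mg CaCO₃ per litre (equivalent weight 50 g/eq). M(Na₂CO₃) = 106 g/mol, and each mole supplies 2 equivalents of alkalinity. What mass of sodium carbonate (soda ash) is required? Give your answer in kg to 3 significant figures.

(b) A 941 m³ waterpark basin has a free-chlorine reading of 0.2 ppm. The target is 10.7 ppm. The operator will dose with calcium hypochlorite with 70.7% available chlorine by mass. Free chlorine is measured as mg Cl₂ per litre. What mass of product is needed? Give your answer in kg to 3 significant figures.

(a) 21.3 kg; (b) 14.0 kg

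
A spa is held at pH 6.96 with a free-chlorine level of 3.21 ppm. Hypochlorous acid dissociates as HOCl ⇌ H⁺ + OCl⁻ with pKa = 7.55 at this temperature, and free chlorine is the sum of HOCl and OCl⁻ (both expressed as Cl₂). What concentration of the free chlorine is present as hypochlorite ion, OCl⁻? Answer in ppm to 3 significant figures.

0.656 ppm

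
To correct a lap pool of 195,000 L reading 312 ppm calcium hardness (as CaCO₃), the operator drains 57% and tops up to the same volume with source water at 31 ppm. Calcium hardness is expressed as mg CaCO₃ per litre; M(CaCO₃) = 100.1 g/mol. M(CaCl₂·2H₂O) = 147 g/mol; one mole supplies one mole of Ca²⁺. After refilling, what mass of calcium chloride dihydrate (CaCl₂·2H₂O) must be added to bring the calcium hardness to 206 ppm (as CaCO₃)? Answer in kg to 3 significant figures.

15.5 kg

After draining 57% and refilling: 312 × 0.43 + 31 × 0.57 = 151.83 ppm.
Deficit to target: 206 − 151.83 = 54.17 mg/L.
As CaCO₃: 54.17 mg/L × 195,000 L = 10,560 g; ÷ 100.1 = 105.5 mol Ca²⁺.
Mass: 105.5 × 147 = 15,510 g.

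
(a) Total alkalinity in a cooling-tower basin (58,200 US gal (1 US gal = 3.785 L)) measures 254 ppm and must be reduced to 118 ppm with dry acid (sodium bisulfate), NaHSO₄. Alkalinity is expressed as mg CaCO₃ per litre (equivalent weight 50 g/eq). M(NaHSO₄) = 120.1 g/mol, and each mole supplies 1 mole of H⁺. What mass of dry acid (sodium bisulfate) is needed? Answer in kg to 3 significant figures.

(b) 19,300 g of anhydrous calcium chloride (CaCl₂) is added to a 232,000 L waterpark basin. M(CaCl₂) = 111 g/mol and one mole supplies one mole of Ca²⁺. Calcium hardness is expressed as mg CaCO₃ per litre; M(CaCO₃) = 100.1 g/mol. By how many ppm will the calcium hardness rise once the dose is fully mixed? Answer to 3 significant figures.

(a) 72.0 kg; (b) 75.0 ppm

(a) Volume: 58,200 US gal × 3.785 L/gal = 220,287 L.
(a) Alkalinity to neutralize: (254 − 118) = 136 mg/L as CaCO₃ × 220,287 L = 29,960 g as CaCO₃.
(a) Equivalents of H⁺ required: 29,960 ÷ 50 g/eq = 599.2 eq = 599.2 mol NaHSO₄.
(a) Mass of NaHSO₄: 599.2 × 120.1 = 71,960 g.

(b) Moles of Ca²⁺: 19,300 g ÷ 111 g/mol = 173.9 mol.
(b) As CaCO₃: 173.9 mol × 100.1 g/mol = 17,400 g.
(b) Rise: 17,400 g / 232,000 L × 1000 = 75.02 mg/L.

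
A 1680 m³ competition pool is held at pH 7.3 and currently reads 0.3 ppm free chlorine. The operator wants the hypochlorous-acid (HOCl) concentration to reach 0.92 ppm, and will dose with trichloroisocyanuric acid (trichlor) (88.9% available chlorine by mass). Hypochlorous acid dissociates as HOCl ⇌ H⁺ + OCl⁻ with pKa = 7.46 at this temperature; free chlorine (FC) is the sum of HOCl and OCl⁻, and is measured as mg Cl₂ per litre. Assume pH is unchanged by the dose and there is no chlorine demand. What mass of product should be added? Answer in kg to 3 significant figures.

2.37 kg

Volume: 1680 m³ = 1,680,000 L.
[OCl⁻]/[HOCl] = 10^(pH − pKa) = 10^(7.3 − 7.46) = 0.6918; fraction as HOCl = 1/(1 + 0.6918) = 0.5911.
Free chlorine required for 0.92 ppm HOCl: 0.92 / 0.5911 = 1.556 ppm.
FC to add: 1.556 − 0.3 = 1.256 mg/L as Cl₂.
Cl₂ equivalent: 1.256 mg/L × 1,680,000 L = 2111 g.
Product at 88.9% available Cl: 2111 / 0.889 = 2374 g.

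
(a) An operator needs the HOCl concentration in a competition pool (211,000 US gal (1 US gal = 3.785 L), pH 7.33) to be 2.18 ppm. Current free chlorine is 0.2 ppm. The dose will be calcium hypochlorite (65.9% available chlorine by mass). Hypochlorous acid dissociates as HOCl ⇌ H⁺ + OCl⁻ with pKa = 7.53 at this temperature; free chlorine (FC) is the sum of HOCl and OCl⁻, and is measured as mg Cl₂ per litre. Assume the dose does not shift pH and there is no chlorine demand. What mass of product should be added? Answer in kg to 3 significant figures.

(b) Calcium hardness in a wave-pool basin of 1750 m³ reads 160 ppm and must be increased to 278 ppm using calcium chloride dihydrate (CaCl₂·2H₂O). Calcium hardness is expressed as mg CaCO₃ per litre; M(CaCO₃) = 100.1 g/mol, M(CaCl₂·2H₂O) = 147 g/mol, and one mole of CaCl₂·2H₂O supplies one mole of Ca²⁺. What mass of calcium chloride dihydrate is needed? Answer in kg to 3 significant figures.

(a) Volume: 211,000 US gal × 3.785 L/gal = 798,635 L.
(a) [OCl⁻]/[HOCl] = 10^(pH − pKa) = 10^(7.33 − 7.53) = 0.631; fraction as HOCl = 1/(1 + 0.631) = 0.6131.
(a) Free chlorine required for 2.18 ppm HOCl: 2.18 / 0.6131 = 3.555 ppm.
(a) FC to add: 3.555 − 0.2 = 3.355 mg/L as Cl₂.
(a) Cl₂ equivalent: 3.355 mg/L × 798,635 L = 2680 g.
(a) Product at 65.9% available Cl: 2680 / 0.659 = 4066 g.

(b) Volume: 1750 m³ = 1,750,000 L.
(b) Hardness to add: (278 − 160) = 118 mg/L as CaCO₃ × 1,750,000 L = 206,500 g as CaCO₃.
(b) Moles of Ca²⁺ (1 mol Ca²⁺ ≡ 1 mol CaCO₃): 206,500 / 100.1 g/mol = 2063 mol.
(b) Mass of CaCl₂·2H₂O: 2063 × 147 = 303,300 g.

(a) 4.07 kg; (b) 303 kg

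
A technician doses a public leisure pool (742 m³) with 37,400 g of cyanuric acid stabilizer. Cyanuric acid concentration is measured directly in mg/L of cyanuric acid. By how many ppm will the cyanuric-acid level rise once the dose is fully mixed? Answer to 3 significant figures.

50.4 ppm

Volume: 742 m³ = 742,000 L.
Rise: 37,400 g / 742,000 L × 1000 = 50.4 mg/L.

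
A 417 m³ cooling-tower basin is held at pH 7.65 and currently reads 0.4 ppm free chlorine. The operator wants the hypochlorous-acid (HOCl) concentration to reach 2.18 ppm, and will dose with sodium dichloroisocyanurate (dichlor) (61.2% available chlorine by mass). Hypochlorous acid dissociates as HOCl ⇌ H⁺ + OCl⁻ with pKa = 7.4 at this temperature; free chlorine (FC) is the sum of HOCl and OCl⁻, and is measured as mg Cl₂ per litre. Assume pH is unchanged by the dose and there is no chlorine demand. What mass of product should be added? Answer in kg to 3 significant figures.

3.85 kg

Volume: 417 m³ = 417,000 L.
[OCl⁻]/[HOCl] = 10^(pH − pKa) = 10^(7.65 − 7.4) = 1.778; fraction as HOCl = 1/(1 + 1.778) = 0.3599.
Free chlorine required for 2.18 ppm HOCl: 2.18 / 0.3599 = 6.057 ppm.
FC to add: 6.057 − 0.4 = 5.657 mg/L as Cl₂.
Cl₂ equivalent: 5.657 mg/L × 417,000 L = 2359 g.
Product at 61.2% available Cl: 2359 / 0.612 = 3854 g.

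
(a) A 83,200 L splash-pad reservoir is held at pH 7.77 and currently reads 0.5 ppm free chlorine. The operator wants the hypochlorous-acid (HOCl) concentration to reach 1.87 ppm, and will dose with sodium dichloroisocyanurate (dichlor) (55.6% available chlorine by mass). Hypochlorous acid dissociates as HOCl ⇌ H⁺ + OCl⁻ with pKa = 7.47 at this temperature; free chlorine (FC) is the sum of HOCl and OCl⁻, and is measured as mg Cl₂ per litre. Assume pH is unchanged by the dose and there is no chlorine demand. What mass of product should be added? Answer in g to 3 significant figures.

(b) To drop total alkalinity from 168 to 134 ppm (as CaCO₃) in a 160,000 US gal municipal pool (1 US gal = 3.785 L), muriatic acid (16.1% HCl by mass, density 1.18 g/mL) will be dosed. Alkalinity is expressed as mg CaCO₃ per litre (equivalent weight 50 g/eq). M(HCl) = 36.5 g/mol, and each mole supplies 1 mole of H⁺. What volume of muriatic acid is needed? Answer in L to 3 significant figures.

(a) [OCl⁻]/[HOCl] = 10^(pH − pKa) = 10^(7.77 − 7.47) = 1.995; fraction as HOCl = 1/(1 + 1.995) = 0.3339.
(a) Free chlorine required for 1.87 ppm HOCl: 1.87 / 0.3339 = 5.601 ppm.
(a) FC to add: 5.601 − 0.5 = 5.101 mg/L as Cl₂.
(a) Cl₂ equivalent: 5.101 mg/L × 83,200 L = 424.4 g.
(a) Product at 55.6% available Cl: 424.4 / 0.556 = 763.3 g.

(b) Volume: 160,000 US gal × 3.785 L/gal = 605,600 L.
(b) Alkalinity to neutralize: (168 − 134) = 34 mg/L as CaCO₃ × 605,600 L = 20,590 g as CaCO₃.
(b) Equivalents of H⁺ required: 20,590 ÷ 50 g/eq = 411.8 eq = 411.8 mol HCl.
(b) Mass of HCl: 411.8 × 36.5 = 15,030 g.
(b) Mass of 16.1% solution: 15,030 / 0.161 = 93,360 g.
(b) Volume: 93,360 g ÷ 1.18 g/mL = 79,120 mL.

(a) 763 g; (b) 79.1 L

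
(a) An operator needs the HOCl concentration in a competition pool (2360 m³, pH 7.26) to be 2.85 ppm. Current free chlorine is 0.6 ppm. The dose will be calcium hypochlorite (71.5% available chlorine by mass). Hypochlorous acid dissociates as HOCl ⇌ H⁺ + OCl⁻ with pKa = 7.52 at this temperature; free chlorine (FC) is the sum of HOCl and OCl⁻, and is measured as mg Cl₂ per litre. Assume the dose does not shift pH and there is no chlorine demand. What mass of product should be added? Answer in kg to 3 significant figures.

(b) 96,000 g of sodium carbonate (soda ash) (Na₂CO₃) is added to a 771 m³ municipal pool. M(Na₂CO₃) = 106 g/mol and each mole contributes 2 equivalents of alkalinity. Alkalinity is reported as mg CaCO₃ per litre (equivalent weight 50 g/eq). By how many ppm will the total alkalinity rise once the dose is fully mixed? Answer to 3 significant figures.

(a) 12.6 kg; (b) 117 ppm

(a) Volume: 2360 m³ = 2,360,000 L.
(a) [OCl⁻]/[HOCl] = 10^(pH − pKa) = 10^(7.26 − 7.52) = 0.5495; fraction as HOCl = 1/(1 + 0.5495) = 0.6454.
(a) Free chlorine required for 2.85 ppm HOCl: 2.85 / 0.6454 = 4.416 ppm.
(a) FC to add: 4.416 − 0.6 = 3.816 mg/L as Cl₂.
(a) Cl₂ equivalent: 3.816 mg/L × 2,360,000 L = 9006 g.
(a) Product at 71.5% available Cl: 9006 / 0.715 = 12,600 g.

(b) Volume: 771 m³ = 771,000 L.
(b) Moles of Na₂CO₃: 96,000 g ÷ 106 g/mol = 905.7 mol → 1811 eq of alkalinity.
(b) As CaCO₃: 1811 eq × 50 g/eq = 90,570 g.
(b) Rise: 90,570 g / 771,000 L × 1000 = 117.5 mg/L.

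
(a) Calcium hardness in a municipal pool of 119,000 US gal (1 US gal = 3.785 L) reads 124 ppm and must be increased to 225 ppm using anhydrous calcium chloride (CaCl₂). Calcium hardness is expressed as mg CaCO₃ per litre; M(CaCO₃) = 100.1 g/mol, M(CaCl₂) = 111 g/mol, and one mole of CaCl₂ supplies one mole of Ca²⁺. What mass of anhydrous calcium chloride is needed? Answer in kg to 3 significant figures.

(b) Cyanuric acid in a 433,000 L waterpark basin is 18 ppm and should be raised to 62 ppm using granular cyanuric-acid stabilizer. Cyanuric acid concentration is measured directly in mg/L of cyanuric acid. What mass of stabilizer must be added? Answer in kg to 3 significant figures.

(a) Volume: 119,000 US gal × 3.785 L/gal = 450,415 L.
(a) Hardness to add: (225 − 124) = 101 mg/L as CaCO₃ × 450,415 L = 45,490 g as CaCO₃.
(a) Moles of Ca²⁺ (1 mol Ca²⁺ ≡ 1 mol CaCO₃): 45,490 / 100.1 g/mol = 454.5 mol.
(a) Mass of CaCl₂: 454.5 × 111 = 50,450 g.

(b) CYA to add: (62 − 18) = 44 mg/L × 433,000 L = 19,050 g cyanuric acid.

(a) 50.4 kg; (b) 19.1 kg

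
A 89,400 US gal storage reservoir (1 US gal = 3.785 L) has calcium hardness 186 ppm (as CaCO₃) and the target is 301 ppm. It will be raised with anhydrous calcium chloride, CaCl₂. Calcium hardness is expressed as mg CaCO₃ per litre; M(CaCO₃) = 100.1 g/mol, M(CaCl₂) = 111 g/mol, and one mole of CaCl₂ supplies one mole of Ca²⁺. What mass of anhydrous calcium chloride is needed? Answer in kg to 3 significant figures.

43.2 kg

Volume: 89,400 US gal × 3.785 L/gal = 338,379 L.
Hardness to add: (301 − 186) = 115 mg/L as CaCO₃ × 338,379 L = 38,910 g as CaCO₃.
Moles of Ca²⁺ (1 mol Ca²⁺ ≡ 1 mol CaCO₃): 38,910 / 100.1 g/mol = 388.7 mol.
Mass of CaCl₂: 388.7 × 111 = 43,150 g.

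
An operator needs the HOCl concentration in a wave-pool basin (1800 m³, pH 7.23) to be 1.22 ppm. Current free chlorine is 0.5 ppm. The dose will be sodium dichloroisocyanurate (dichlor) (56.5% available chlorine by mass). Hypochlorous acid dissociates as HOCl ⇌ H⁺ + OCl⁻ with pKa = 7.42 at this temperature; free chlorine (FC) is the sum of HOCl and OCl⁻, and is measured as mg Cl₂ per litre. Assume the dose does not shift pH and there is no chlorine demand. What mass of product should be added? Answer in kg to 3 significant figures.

Volume: 1800 m³ = 1,800,000 L.
[OCl⁻]/[HOCl] = 10^(pH − pKa) = 10^(7.23 − 7.42) = 0.6457; fraction as HOCl = 1/(1 + 0.6457) = 0.6077.
Free chlorine required for 1.22 ppm HOCl: 1.22 / 0.6077 = 2.008 ppm.
FC to add: 2.008 − 0.5 = 1.508 mg/L as Cl₂.
Cl₂ equivalent: 1.508 mg/L × 1,800,000 L = 2714 g.
Product at 56.5% available Cl: 2714 / 0.565 = 4803 g.

4.80 kg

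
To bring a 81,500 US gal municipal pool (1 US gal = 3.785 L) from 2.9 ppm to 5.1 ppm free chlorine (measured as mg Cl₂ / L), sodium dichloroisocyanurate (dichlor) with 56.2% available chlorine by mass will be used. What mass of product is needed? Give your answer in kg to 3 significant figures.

1.21 kg

Volume: 81,500 US gal × 3.785 L/gal = 308,478 L.
Chlorine deficit: 5.1 − 2.9 = 2.2 ppm = 2.2 mg/L as Cl₂.
Cl₂ equivalent needed: 2.2 mg/L × 308,478 L = 678,700 mg = 678.7 g.
Product at 56.2% available chlorine: 678.7 / 0.562 = 1208 g.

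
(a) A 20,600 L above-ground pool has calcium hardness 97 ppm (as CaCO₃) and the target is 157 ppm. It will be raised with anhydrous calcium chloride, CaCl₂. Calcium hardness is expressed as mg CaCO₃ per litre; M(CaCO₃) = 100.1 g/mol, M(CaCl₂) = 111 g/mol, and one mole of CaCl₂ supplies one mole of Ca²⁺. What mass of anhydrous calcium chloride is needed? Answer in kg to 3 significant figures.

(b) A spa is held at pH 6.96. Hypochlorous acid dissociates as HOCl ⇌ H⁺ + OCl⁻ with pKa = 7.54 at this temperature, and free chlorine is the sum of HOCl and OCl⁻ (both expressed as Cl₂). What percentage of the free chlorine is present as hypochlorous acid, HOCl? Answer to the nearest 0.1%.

(a) 1.37 kg; (b) 79.2%

(a) Hardness to add: (157 − 97) = 60 mg/L as CaCO₃ × 20,600 L = 1236 g as CaCO₃.
(a) Moles of Ca²⁺ (1 mol Ca²⁺ ≡ 1 mol CaCO₃): 1236 / 100.1 g/mol = 12.35 mol.
(a) Mass of CaCl₂: 12.35 × 111 = 1371 g.

(b) [OCl⁻]/[HOCl] = 10^(pH − pKa) = 10^(6.96 − 7.54) = 10^-0.58 = 0.263.
(b) Fraction as HOCl = 1 / (1 + 0.263) = 0.7917.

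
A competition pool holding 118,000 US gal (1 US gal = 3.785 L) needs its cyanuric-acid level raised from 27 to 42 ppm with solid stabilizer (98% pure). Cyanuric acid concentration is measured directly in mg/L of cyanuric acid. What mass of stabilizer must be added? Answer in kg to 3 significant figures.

Volume: 118,000 US gal × 3.785 L/gal = 446,630 L.
CYA to add: (42 − 27) = 15 mg/L × 446,630 L = 6699 g cyanuric acid.
At 98% purity: 6699 / 0.98 = 6836 g product.

6.84 kg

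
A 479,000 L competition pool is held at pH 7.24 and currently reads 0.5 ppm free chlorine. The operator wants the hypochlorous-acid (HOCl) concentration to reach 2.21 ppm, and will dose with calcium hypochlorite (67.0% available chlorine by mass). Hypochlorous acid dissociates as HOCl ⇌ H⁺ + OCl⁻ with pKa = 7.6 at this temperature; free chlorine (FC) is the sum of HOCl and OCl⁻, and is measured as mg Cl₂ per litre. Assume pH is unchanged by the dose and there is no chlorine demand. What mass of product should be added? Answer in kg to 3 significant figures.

1.91 kg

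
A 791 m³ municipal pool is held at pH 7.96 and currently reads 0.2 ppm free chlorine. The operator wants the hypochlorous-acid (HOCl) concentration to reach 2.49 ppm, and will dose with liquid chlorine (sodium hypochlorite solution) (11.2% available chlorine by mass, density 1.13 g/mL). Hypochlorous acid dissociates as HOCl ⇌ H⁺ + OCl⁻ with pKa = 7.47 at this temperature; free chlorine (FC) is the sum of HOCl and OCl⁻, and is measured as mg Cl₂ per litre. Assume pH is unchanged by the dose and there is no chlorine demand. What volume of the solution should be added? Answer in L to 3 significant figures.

Volume: 791 m³ = 791,000 L.
[OCl⁻]/[HOCl] = 10^(pH − pKa) = 10^(7.96 − 7.47) = 3.09; fraction as HOCl = 1/(1 + 3.09) = 0.2445.
Free chlorine required for 2.49 ppm HOCl: 2.49 / 0.2445 = 10.18 ppm.
FC to add: 10.18 − 0.2 = 9.985 mg/L as Cl₂.
Cl₂ equivalent: 9.985 mg/L × 791,000 L = 7898 g.
Product at 11.2% available Cl: 7898 / 0.112 = 70,520 g.
Volume: 70,520 g ÷ 1.13 g/mL = 62,410 mL.

62.4 L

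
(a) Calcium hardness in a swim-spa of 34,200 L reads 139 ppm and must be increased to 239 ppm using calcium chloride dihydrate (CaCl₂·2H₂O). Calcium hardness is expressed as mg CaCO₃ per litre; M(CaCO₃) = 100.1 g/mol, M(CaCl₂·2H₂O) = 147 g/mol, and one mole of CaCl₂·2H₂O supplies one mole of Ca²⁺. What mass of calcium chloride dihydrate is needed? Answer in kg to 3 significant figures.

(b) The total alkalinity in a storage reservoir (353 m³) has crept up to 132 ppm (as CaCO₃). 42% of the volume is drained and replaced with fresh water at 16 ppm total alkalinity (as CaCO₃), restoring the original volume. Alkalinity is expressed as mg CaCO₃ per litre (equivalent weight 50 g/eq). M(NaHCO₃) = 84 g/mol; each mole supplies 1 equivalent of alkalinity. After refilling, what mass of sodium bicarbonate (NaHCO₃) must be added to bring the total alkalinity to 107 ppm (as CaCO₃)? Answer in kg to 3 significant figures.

(a) 5.02 kg; (b) 14.1 kg

(a) Hardness to add: (239 − 139) = 100 mg/L as CaCO₃ × 34,200 L = 3420 g as CaCO₃.
(a) Moles of Ca²⁺ (1 mol Ca²⁺ ≡ 1 mol CaCO₃): 3420 / 100.1 g/mol = 34.17 mol.
(a) Mass of CaCl₂·2H₂O: 34.17 × 147 = 5022 g.

(b) Volume: 353 m³ = 353,000 L.
(b) After draining 42% and refilling: 132 × 0.58 + 16 × 0.42 = 83.28 ppm.
(b) Deficit to target: 107 − 83.28 = 23.72 mg/L.
(b) As CaCO₃: 23.72 mg/L × 353,000 L = 8373 g; ÷ 50 g/eq ÷ 1 = 167.5 mol NaHCO₃.
(b) Mass: 167.5 × 84 = 14,070 g.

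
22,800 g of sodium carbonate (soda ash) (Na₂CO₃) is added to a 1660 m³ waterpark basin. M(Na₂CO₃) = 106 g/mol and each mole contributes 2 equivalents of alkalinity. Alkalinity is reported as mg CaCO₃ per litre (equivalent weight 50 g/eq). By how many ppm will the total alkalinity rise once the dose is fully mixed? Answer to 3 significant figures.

Volume: 1660 m³ = 1,660,000 L.
Moles of Na₂CO₃: 22,800 g ÷ 106 g/mol = 215.1 mol → 430.2 eq of alkalinity.
As CaCO₃: 430.2 eq × 50 g/eq = 21,510 g.
Rise: 21,510 g / 1,660,000 L × 1000 = 12.96 mg/L.

13.0 ppm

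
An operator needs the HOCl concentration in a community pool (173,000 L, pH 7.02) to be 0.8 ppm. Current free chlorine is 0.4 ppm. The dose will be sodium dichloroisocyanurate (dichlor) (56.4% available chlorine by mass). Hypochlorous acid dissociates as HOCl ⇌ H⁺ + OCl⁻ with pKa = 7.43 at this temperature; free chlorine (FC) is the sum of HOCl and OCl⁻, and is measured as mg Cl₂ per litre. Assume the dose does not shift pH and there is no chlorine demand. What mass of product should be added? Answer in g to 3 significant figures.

218 g

[OCl⁻]/[HOCl] = 10^(pH − pKa) = 10^(7.02 − 7.43) = 0.389; fraction as HOCl = 1/(1 + 0.389) = 0.7199.
Free chlorine required for 0.8 ppm HOCl: 0.8 / 0.7199 = 1.111 ppm.
FC to add: 1.111 − 0.4 = 0.7112 mg/L as Cl₂.
Cl₂ equivalent: 0.7112 mg/L × 173,000 L = 123 g.
Product at 56.4% available Cl: 123 / 0.564 = 218.2 g.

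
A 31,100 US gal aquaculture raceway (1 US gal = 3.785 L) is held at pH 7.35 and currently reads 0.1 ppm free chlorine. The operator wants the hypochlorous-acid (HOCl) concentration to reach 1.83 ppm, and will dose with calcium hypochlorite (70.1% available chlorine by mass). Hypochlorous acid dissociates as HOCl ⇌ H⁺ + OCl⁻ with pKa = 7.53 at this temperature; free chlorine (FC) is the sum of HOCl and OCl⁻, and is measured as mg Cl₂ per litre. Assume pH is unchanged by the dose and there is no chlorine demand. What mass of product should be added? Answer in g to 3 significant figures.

Volume: 31,100 US gal × 3.785 L/gal = 117,714 L.
[OCl⁻]/[HOCl] = 10^(pH − pKa) = 10^(7.35 − 7.53) = 0.6607; fraction as HOCl = 1/(1 + 0.6607) = 0.6022.
Free chlorine required for 1.83 ppm HOCl: 1.83 / 0.6022 = 3.039 ppm.
FC to add: 3.039 − 0.1 = 2.939 mg/L as Cl₂.
Cl₂ equivalent: 2.939 mg/L × 117,714 L = 346 g.
Product at 70.1% available Cl: 346 / 0.701 = 493.5 g.

494 g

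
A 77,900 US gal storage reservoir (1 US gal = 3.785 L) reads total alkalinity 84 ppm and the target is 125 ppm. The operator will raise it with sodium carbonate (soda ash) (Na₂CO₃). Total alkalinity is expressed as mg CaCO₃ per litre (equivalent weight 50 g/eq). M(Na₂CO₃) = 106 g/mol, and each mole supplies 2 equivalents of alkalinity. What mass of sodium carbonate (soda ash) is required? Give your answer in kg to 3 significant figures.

Volume: 77,900 US gal × 3.785 L/gal = 294,852 L.
Alkalinity to add: (125 − 84) = 41 mg/L as CaCO₃ × 294,852 L = 12,090 g as CaCO₃.
Equivalents: 12,090 g ÷ 50 g/eq = 241.8 eq.
Each mole of Na₂CO₃ supplies 2 eq, so 241.8 / 2 = 120.9 mol.
Mass: 120.9 mol × 106 g/mol = 12,810 g.

12.8 kg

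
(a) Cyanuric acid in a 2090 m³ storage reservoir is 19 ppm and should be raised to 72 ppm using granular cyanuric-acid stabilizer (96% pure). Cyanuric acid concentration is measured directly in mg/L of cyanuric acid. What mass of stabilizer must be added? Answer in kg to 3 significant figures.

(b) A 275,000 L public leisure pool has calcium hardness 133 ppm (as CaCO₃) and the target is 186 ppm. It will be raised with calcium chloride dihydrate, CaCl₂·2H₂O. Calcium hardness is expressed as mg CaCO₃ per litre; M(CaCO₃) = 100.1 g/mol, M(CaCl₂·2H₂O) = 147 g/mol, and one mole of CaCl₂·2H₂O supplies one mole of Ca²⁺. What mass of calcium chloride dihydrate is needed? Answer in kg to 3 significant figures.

(a) Volume: 2090 m³ = 2,090,000 L.
(a) CYA to add: (72 − 19) = 53 mg/L × 2,090,000 L = 110,800 g cyanuric acid.
(a) At 96% purity: 110,800 / 0.96 = 115,400 g product.

(b) Hardness to add: (186 − 133) = 53 mg/L as CaCO₃ × 275,000 L = 14,580 g as CaCO₃.
(b) Moles of Ca²⁺ (1 mol Ca²⁺ ≡ 1 mol CaCO₃): 14,580 / 100.1 g/mol = 145.6 mol.
(b) Mass of CaCl₂·2H₂O: 145.6 × 147 = 21,400 g.

(a) 115 kg; (b) 21.4 kg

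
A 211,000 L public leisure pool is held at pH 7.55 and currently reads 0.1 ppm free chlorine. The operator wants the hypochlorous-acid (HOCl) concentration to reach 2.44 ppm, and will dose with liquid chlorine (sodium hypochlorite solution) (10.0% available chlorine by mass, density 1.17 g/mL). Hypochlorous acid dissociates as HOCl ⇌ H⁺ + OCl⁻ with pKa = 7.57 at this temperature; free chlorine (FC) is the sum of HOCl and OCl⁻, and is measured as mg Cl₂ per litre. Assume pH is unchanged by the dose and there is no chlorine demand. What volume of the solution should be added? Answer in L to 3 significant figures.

8.42 L

[OCl⁻]/[HOCl] = 10^(pH − pKa) = 10^(7.55 − 7.57) = 0.955; fraction as HOCl = 1/(1 + 0.955) = 0.5115.
Free chlorine required for 2.44 ppm HOCl: 2.44 / 0.5115 = 4.77 ppm.
FC to add: 4.77 − 0.1 = 4.67 mg/L as Cl₂.
Cl₂ equivalent: 4.67 mg/L × 211,000 L = 985.4 g.
Product at 10.0% available Cl: 985.4 / 0.1 = 9854 g.
Volume: 9854 g ÷ 1.17 g/mL = 8422 mL.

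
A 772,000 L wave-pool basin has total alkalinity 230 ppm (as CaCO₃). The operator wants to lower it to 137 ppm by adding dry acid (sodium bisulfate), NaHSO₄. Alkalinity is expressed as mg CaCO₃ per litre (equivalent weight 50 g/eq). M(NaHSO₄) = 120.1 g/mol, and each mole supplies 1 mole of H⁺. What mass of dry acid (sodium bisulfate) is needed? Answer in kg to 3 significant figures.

172 kg

Alkalinity to neutralize: (230 − 137) = 93 mg/L as CaCO₃ × 772,000 L = 71,800 g as CaCO₃.
Equivalents of H⁺ required: 71,800 ÷ 50 g/eq = 1436 eq = 1436 mol NaHSO₄.
Mass of NaHSO₄: 1436 × 120.1 = 172,500 g.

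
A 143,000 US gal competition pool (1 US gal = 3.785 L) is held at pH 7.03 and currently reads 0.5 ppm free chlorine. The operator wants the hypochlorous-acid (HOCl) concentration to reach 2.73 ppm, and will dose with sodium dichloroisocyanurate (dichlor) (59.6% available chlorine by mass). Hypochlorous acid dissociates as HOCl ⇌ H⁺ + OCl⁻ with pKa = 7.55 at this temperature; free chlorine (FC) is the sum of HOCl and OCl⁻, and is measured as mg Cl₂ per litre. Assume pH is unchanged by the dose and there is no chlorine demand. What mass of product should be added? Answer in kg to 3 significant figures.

2.77 kg

Volume: 143,000 US gal × 3.785 L/gal = 541,255 L.
[OCl⁻]/[HOCl] = 10^(pH − pKa) = 10^(7.03 − 7.55) = 0.302; fraction as HOCl = 1/(1 + 0.302) = 0.7681.
Free chlorine required for 2.73 ppm HOCl: 2.73 / 0.7681 = 3.554 ppm.
FC to add: 3.554 − 0.5 = 3.054 mg/L as Cl₂.
Cl₂ equivalent: 3.054 mg/L × 541,255 L = 1653 g.
Product at 59.6% available Cl: 1653 / 0.596 = 2774 g.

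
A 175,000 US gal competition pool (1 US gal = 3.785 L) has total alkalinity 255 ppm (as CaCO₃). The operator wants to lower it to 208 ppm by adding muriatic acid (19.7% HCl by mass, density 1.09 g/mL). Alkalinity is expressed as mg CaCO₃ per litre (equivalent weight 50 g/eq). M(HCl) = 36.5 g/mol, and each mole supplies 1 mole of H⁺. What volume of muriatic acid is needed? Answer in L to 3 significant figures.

106 L

Volume: 175,000 US gal × 3.785 L/gal = 662,375 L.
Alkalinity to neutralize: (255 − 208) = 47 mg/L as CaCO₃ × 662,375 L = 31,130 g as CaCO₃.
Equivalents of H⁺ required: 31,130 ÷ 50 g/eq = 622.6 eq = 622.6 mol HCl.
Mass of HCl: 622.6 × 36.5 = 22,730 g.
Mass of 19.7% solution: 22,730 / 0.197 = 115,400 g.
Volume: 115,400 g ÷ 1.09 g/mL = 105,800 mL.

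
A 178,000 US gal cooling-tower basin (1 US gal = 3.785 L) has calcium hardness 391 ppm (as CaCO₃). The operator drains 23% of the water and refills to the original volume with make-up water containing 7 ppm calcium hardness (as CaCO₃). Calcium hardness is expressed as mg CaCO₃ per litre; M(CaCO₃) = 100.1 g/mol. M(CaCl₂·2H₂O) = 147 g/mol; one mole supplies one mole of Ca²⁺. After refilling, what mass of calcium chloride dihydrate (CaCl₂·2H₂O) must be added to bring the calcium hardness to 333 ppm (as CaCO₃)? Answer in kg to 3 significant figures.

30.0 kg

Volume: 178,000 US gal × 3.785 L/gal = 673,730 L.
After draining 23% and refilling: 391 × 0.77 + 7 × 0.23 = 302.68 ppm.
Deficit to target: 333 − 302.68 = 30.32 mg/L.
As CaCO₃: 30.32 mg/L × 673,730 L = 20,430 g; ÷ 100.1 = 204.1 mol Ca²⁺.
Mass: 204.1 × 147 = 30,000 g.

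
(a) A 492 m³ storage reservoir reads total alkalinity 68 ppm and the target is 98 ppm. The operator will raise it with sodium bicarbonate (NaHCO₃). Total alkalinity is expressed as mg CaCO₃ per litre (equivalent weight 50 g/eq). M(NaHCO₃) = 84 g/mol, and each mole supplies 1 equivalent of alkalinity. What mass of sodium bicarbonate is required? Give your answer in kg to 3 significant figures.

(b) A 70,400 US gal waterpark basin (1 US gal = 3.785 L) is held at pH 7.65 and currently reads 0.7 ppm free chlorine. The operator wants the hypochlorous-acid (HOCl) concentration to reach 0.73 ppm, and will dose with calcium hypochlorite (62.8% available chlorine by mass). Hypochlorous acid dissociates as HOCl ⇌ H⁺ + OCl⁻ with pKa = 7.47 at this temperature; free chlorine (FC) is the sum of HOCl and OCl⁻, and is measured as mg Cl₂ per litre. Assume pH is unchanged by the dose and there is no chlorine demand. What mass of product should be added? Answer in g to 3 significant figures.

(a) 24.8 kg; (b) 482 g

(a) Volume: 492 m³ = 492,000 L.
(a) Alkalinity to add: (98 − 68) = 30 mg/L as CaCO₃ × 492,000 L = 14,760 g as CaCO₃.
(a) Equivalents: 14,760 g ÷ 50 g/eq = 295.2 eq.
(a) NaHCO₃ supplies 1 eq per mole → 295.2 mol.
(a) Mass: 295.2 mol × 84 g/mol = 24,800 g.

(b) Volume: 70,400 US gal × 3.785 L/gal = 266,464 L.
(b) [OCl⁻]/[HOCl] = 10^(pH − pKa) = 10^(7.65 − 7.47) = 1.514; fraction as HOCl = 1/(1 + 1.514) = 0.3978.
(b) Free chlorine required for 0.73 ppm HOCl: 0.73 / 0.3978 = 1.835 ppm.
(b) FC to add: 1.835 − 0.7 = 1.135 mg/L as Cl₂.
(b) Cl₂ equivalent: 1.135 mg/L × 266,464 L = 302.4 g.
(b) Product at 62.8% available Cl: 302.4 / 0.628 = 481.5 g.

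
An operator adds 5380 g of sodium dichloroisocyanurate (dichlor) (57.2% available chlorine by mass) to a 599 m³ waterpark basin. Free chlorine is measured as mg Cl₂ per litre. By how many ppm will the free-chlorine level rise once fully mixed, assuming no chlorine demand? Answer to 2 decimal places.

Volume: 599 m³ = 599,000 L.
Available chlorine delivered: 5380 g × 0.572 = 3077 g as Cl₂.
Concentration rise: 3077 g / 599,000 L = 5.137 mg/L = 5.14 ppm.

5.14 ppm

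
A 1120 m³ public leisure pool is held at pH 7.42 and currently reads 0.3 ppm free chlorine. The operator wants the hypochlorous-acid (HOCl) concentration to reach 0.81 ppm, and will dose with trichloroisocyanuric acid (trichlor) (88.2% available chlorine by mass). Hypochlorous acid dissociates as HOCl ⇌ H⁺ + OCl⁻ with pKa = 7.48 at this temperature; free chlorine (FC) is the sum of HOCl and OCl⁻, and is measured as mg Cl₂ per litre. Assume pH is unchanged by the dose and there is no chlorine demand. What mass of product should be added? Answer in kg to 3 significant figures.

Volume: 1120 m³ = 1,120,000 L.
[OCl⁻]/[HOCl] = 10^(pH − pKa) = 10^(7.42 − 7.48) = 0.871; fraction as HOCl = 1/(1 + 0.871) = 0.5345.
Free chlorine required for 0.81 ppm HOCl: 0.81 / 0.5345 = 1.515 ppm.
FC to add: 1.515 − 0.3 = 1.215 mg/L as Cl₂.
Cl₂ equivalent: 1.215 mg/L × 1,120,000 L = 1361 g.
Product at 88.2% available Cl: 1361 / 0.882 = 1543 g.

1.54 kg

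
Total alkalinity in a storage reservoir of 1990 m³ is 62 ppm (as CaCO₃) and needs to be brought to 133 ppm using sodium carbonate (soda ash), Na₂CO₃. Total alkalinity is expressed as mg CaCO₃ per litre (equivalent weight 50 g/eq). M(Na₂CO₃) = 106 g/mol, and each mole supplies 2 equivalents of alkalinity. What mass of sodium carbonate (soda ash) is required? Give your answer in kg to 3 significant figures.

150 kg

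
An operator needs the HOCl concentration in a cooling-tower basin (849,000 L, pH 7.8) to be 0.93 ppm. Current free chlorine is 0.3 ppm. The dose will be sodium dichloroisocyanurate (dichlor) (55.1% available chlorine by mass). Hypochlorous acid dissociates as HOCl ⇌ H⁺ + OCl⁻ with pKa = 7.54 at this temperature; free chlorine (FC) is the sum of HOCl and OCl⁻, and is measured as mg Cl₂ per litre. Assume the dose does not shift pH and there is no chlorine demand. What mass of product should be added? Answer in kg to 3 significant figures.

3.58 kg

[OCl⁻]/[HOCl] = 10^(pH − pKa) = 10^(7.8 − 7.54) = 1.82; fraction as HOCl = 1/(1 + 1.82) = 0.3546.
Free chlorine required for 0.93 ppm HOCl: 0.93 / 0.3546 = 2.622 ppm.
FC to add: 2.622 − 0.3 = 2.322 mg/L as Cl₂.
Cl₂ equivalent: 2.322 mg/L × 849,000 L = 1972 g.
Product at 55.1% available Cl: 1972 / 0.551 = 3578 g.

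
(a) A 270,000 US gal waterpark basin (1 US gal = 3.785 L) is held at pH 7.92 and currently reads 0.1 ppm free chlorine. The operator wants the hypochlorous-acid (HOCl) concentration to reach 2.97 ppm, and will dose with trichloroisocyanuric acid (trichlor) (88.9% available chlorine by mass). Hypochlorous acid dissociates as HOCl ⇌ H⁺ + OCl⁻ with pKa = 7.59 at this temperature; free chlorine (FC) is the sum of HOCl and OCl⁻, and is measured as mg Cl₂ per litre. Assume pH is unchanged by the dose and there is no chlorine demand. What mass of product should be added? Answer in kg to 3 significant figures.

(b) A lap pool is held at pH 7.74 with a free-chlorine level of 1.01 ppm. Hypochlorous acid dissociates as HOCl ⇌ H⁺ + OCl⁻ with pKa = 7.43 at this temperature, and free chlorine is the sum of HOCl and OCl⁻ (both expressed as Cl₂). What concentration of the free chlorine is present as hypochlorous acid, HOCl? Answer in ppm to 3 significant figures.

(a) 10.6 kg; (b) 0.332 ppm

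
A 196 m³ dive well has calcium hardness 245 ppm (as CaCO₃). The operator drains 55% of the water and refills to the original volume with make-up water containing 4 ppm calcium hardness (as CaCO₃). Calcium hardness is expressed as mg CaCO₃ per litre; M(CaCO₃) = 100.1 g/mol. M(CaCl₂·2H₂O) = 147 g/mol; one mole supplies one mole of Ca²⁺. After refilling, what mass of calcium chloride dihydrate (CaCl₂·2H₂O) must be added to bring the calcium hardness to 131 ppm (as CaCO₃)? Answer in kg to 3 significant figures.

Volume: 196 m³ = 196,000 L.
After draining 55% and refilling: 245 × 0.45 + 4 × 0.55 = 112.45 ppm.
Deficit to target: 131 − 112.45 = 18.55 mg/L.
As CaCO₃: 18.55 mg/L × 196,000 L = 3636 g; ÷ 100.1 = 36.32 mol Ca²⁺.
Mass: 36.32 × 147 = 5339 g.

5.34 kg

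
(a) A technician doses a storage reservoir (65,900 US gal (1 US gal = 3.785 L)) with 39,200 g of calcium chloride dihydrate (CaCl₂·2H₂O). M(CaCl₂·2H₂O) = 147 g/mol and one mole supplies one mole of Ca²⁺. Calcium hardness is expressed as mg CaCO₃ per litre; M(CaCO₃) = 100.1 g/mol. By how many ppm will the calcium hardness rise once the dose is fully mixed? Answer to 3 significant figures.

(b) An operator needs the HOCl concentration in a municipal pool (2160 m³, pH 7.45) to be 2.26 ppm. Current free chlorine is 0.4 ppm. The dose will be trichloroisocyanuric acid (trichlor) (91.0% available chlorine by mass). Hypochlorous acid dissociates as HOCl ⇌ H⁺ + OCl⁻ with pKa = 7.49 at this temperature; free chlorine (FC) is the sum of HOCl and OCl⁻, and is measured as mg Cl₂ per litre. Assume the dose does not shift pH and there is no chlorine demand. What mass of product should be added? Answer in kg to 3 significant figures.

(a) 107 ppm; (b) 9.31 kg

(a) Volume: 65,900 US gal × 3.785 L/gal = 249,432 L.
(a) Moles of Ca²⁺: 39,200 g ÷ 147 g/mol = 266.7 mol.
(a) As CaCO₃: 266.7 mol × 100.1 g/mol = 26,690 g.
(a) Rise: 26,690 g / 249,432 L × 1000 = 107 mg/L.

(b) Volume: 2160 m³ = 2,160,000 L.
(b) [OCl⁻]/[HOCl] = 10^(pH − pKa) = 10^(7.45 − 7.49) = 0.912; fraction as HOCl = 1/(1 + 0.912) = 0.523.
(b) Free chlorine required for 2.26 ppm HOCl: 2.26 / 0.523 = 4.321 ppm.
(b) FC to add: 4.321 − 0.4 = 3.921 mg/L as Cl₂.
(b) Cl₂ equivalent: 3.921 mg/L × 2,160,000 L = 8470 g.
(b) Product at 91.0% available Cl: 8470 / 0.91 = 9307 g.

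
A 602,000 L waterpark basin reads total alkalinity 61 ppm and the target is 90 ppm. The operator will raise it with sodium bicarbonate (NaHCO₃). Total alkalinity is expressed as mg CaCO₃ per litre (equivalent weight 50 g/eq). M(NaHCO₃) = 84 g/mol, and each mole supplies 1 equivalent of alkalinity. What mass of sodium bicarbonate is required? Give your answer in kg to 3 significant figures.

29.3 kg

Alkalinity to add: (90 − 61) = 29 mg/L as CaCO₃ × 602,000 L = 17,460 g as CaCO₃.
Equivalents: 17,460 g ÷ 50 g/eq = 349.2 eq.
NaHCO₃ supplies 1 eq per mole → 349.2 mol.
Mass: 349.2 mol × 84 g/mol = 29,330 g.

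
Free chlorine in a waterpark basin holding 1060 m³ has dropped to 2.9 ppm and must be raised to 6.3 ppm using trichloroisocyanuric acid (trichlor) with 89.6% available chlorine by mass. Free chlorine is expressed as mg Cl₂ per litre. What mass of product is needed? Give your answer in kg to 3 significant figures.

Volume: 1060 m³ = 1,060,000 L.
Chlorine deficit: 6.3 − 2.9 = 3.4 ppm = 3.4 mg/L as Cl₂.
Cl₂ equivalent needed: 3.4 mg/L × 1,060,000 L = 3,604,000 mg = 3604 g.
Product at 89.6% available chlorine: 3604 / 0.896 = 4022 g.

4.02 kg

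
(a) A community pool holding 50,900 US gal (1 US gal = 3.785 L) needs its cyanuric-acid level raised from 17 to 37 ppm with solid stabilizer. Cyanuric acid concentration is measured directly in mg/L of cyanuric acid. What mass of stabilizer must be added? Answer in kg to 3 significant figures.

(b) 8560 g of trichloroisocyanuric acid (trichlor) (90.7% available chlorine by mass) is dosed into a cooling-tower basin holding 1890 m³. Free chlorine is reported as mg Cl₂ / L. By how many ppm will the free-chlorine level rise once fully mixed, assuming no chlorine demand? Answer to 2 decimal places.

(a) Volume: 50,900 US gal × 3.785 L/gal = 192,656 L.
(a) CYA to add: (37 − 17) = 20 mg/L × 192,656 L = 3853 g cyanuric acid.

(b) Volume: 1890 m³ = 1,890,000 L.
(b) Available chlorine delivered: 8560 g × 0.907 = 7764 g as Cl₂.
(b) Concentration rise: 7764 g / 1,890,000 L = 4.108 mg/L = 4.11 ppm.

(a) 3.85 kg; (b) 4.11 ppm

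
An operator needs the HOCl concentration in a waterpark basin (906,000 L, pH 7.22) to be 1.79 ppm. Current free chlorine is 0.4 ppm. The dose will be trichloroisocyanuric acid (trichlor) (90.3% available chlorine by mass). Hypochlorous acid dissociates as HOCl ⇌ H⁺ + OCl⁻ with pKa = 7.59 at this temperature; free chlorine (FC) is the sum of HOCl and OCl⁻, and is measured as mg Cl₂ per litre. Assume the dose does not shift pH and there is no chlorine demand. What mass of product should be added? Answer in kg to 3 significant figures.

2.16 kg

[OCl⁻]/[HOCl] = 10^(pH − pKa) = 10^(7.22 − 7.59) = 0.4266; fraction as HOCl = 1/(1 + 0.4266) = 0.701.
Free chlorine required for 1.79 ppm HOCl: 1.79 / 0.701 = 2.554 ppm.
FC to add: 2.554 − 0.4 = 2.154 mg/L as Cl₂.
Cl₂ equivalent: 2.154 mg/L × 906,000 L = 1951 g.
Product at 90.3% available Cl: 1951 / 0.903 = 2161 g.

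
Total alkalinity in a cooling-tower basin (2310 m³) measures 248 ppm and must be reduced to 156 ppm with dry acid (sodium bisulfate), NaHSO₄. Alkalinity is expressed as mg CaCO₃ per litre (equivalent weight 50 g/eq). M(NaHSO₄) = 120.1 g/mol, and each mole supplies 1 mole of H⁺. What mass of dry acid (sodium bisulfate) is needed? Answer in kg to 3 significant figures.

Volume: 2310 m³ = 2,310,000 L.
Alkalinity to neutralize: (248 − 156) = 92 mg/L as CaCO₃ × 2,310,000 L = 212,500 g as CaCO₃.
Equivalents of H⁺ required: 212,500 ÷ 50 g/eq = 4250 eq = 4250 mol NaHSO₄.
Mass of NaHSO₄: 4250 × 120.1 = 510,500 g.

510 kg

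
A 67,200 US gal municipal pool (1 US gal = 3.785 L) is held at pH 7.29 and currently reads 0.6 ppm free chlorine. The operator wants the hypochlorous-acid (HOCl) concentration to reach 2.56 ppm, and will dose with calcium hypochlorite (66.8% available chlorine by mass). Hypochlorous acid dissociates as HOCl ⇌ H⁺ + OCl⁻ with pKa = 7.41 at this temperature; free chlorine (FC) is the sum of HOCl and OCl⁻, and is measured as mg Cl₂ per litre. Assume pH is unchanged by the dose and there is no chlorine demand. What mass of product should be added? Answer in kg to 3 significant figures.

Volume: 67,200 US gal × 3.785 L/gal = 254,352 L.
[OCl⁻]/[HOCl] = 10^(pH − pKa) = 10^(7.29 − 7.41) = 0.7586; fraction as HOCl = 1/(1 + 0.7586) = 0.5686.
Free chlorine required for 2.56 ppm HOCl: 2.56 / 0.5686 = 4.502 ppm.
FC to add: 4.502 − 0.6 = 3.902 mg/L as Cl₂.
Cl₂ equivalent: 3.902 mg/L × 254,352 L = 992.5 g.
Product at 66.8% available Cl: 992.5 / 0.668 = 1486 g.

1.49 kg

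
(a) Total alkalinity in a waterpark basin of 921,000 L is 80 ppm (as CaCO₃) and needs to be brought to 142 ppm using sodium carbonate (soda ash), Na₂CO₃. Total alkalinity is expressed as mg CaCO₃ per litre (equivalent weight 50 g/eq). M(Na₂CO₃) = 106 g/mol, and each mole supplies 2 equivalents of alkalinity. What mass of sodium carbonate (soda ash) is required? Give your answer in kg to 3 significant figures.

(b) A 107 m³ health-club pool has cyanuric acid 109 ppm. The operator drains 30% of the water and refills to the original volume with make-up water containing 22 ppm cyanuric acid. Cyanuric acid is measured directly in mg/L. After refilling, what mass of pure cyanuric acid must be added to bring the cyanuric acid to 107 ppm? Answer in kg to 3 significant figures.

(a) 60.5 kg; (b) 2.58 kg

(a) Alkalinity to add: (142 − 80) = 62 mg/L as CaCO₃ × 921,000 L = 57,100 g as CaCO₃.
(a) Equivalents: 57,100 g ÷ 50 g/eq = 1142 eq.
(a) Each mole of Na₂CO₃ supplies 2 eq, so 1142 / 2 = 571 mol.
(a) Mass: 571 mol × 106 g/mol = 60,530 g.

(b) Volume: 107 m³ = 107,000 L.
(b) After draining 30% and refilling: 109 × 0.70 + 22 × 0.30 = 82.9 ppm.
(b) Deficit to target: 107 − 82.9 = 24.1 mg/L.
(b) Mass: 24.1 mg/L × 107,000 L = 2579 g cyanuric acid.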